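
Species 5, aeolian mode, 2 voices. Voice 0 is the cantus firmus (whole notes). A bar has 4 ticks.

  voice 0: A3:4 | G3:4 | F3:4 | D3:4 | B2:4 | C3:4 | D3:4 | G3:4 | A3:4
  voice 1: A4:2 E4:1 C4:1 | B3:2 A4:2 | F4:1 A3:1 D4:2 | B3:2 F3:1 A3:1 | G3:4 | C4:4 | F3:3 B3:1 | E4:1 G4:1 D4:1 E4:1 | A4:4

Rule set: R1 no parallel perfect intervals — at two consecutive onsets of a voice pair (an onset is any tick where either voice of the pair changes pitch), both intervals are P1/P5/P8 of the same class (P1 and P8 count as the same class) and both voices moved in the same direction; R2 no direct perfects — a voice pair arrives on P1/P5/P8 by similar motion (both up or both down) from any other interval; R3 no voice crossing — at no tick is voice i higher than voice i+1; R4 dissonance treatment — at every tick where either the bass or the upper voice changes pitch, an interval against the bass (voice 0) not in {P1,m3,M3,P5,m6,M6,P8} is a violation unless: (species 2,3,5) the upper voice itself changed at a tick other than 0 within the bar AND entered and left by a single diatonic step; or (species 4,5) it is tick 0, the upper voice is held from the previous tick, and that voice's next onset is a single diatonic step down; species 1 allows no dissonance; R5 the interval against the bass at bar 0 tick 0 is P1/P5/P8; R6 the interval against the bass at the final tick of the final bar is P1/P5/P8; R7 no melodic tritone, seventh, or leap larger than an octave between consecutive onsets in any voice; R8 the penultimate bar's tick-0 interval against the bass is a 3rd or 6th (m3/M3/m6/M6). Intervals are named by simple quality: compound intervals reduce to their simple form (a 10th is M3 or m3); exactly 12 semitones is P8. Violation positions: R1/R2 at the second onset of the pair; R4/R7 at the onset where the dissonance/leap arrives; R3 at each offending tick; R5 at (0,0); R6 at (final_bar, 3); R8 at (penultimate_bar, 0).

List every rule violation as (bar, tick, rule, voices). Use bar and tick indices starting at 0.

bar 0: v0=A3 v1=A4 downbeat P8
bar 1: v0=G3 v1=B3 downbeat M3
bar 2: v0=F3 v1=F4 downbeat P8
bar 3: v0=D3 v1=B3 downbeat M6
bar 4: v0=B2 v1=G3 downbeat m6
bar 5: v0=C3 v1=C4 downbeat P8
bar 6: v0=D3 v1=F3 downbeat m3
bar 7: v0=G3 v1=E4 downbeat M6
bar 8: v0=A3 v1=A4 downbeat P8
  -> R4 @ bar 1 tick 2 v(0, 1): G3/A4 M2 untreated
  -> R7 @ bar 1 tick 2 v(1,): B3->A4 leap 10st
  -> R2 @ bar 2 tick 0 v(0, 1): G3/A4 M2 -> F3/F4 P8 similar
  -> R7 @ bar 3 tick 2 v(1,): B3->F3 leap 6st
  -> R2 @ bar 5 tick 0 v(0, 1): B2/G3 m6 -> C3/C4 P8 similar
  -> R7 @ bar 6 tick 3 v(1,): F3->B3 leap 6st
  -> R2 @ bar 8 tick 0 v(0, 1): G3/E4 M6 -> A3/A4 P8 similar

(1, 2, R4, (0, 1))
(1, 2, R7, (1,))
(2, 0, R2, (0, 1))
(3, 2, R7, (1,))
(5, 0, R2, (0, 1))
(6, 3, R7, (1,))
(8, 0, R2, (0, 1))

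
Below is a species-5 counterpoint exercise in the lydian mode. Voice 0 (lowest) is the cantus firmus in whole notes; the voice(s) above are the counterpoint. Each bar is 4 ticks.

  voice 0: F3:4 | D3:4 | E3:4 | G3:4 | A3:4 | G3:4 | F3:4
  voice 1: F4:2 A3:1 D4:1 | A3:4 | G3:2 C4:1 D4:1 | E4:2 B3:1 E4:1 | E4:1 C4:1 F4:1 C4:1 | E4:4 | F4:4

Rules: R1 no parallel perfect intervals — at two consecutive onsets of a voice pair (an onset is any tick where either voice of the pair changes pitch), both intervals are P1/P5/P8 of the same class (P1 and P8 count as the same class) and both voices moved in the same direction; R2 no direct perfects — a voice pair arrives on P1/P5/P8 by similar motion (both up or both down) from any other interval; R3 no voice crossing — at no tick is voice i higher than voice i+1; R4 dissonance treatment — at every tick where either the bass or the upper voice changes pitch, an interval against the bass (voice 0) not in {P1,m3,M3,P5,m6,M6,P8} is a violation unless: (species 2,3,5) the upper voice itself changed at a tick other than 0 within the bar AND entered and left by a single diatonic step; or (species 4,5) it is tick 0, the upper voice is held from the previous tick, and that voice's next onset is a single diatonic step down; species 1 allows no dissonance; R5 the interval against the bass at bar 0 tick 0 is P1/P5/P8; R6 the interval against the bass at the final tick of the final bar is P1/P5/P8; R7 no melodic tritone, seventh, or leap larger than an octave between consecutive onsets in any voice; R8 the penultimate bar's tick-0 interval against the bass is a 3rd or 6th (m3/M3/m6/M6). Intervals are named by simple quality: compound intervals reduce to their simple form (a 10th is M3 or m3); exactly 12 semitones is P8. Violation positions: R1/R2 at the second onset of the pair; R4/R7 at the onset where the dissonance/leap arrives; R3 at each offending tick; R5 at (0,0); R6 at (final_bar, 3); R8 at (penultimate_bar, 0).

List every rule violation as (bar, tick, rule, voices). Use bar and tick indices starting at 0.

(1, 0, R2, (0, 1))

bar 0: v0=F3 v1=F4 downbeat P8
bar 1: v0=D3 v1=A3 downbeat P5
bar 2: v0=E3 v1=G3 downbeat m3
bar 3: v0=G3 v1=E4 downbeat M6
bar 4: v0=A3 v1=E4 downbeat P5
bar 5: v0=G3 v1=E4 downbeat M6
bar 6: v0=F3 v1=F4 downbeat P8
  -> R2 @ bar 1 tick 0 v(0, 1): F3/D4 M6 -> D3/A3 P5 similar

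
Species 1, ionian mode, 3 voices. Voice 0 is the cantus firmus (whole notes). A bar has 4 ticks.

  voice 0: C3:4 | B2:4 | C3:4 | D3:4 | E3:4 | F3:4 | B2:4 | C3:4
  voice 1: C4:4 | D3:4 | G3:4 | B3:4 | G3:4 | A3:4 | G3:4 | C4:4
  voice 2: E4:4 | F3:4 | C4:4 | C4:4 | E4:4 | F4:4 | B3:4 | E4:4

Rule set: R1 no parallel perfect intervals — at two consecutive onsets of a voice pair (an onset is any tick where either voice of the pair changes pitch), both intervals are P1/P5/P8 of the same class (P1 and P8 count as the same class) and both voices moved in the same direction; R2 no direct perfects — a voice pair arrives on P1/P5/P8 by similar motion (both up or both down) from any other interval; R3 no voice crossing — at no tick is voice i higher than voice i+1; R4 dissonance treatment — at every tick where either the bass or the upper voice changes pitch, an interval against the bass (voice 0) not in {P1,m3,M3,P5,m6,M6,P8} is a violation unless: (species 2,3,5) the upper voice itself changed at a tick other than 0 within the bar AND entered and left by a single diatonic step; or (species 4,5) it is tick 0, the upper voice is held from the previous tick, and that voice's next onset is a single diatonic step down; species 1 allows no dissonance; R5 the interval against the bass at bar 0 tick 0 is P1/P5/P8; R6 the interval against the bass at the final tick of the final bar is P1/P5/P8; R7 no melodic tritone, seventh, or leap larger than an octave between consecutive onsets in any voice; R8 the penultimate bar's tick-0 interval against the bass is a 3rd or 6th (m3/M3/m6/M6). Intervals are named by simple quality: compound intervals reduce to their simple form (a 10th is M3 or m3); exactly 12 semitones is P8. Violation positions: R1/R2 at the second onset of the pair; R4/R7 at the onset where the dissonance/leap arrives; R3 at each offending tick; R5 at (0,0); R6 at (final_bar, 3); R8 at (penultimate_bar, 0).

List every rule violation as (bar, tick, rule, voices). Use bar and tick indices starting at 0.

(0, 0, R5, (0, 2))
(1, 0, R4, (0, 2))
(1, 0, R7, (1,))
(1, 0, R7, (2,))
(2, 0, R2, (0, 1))
(2, 0, R2, (0, 2))
(3, 0, R4, (0, 2))
(4, 0, R2, (0, 2))
(5, 0, R1, (0, 2))
(6, 0, R1, (0, 2))
(6, 0, R7, (0,))
(6, 0, R7, (2,))
(6, 0, R8, (0, 2))
(7, 0, R2, (0, 1))
(7, 3, R6, (0, 2))

bar 0: v0=C3 v1=C4 v2=E4 downbeat M3
bar 1: v0=B2 v1=D3 v2=F3 downbeat TT
bar 2: v0=C3 v1=G3 v2=C4 downbeat P8
bar 3: v0=D3 v1=B3 v2=C4 downbeat m7
bar 4: v0=E3 v1=G3 v2=E4 downbeat P8
bar 5: v0=F3 v1=A3 v2=F4 downbeat P8
bar 6: v0=B2 v1=G3 v2=B3 downbeat P8
bar 7: v0=C3 v1=C4 v2=E4 downbeat M3
  -> R5 @ bar 0 tick 0 v(0, 2): opens on M3
  -> R4 @ bar 1 tick 0 v(0, 2): B2/F3 TT untreated
  -> R7 @ bar 1 tick 0 v(1,): C4->D3 leap 10st
  -> R7 @ bar 1 tick 0 v(2,): E4->F3 leap 11st
  -> R2 @ bar 2 tick 0 v(0, 1): B2/D3 m3 -> C3/G3 P5 similar
  -> R2 @ bar 2 tick 0 v(0, 2): B2/F3 TT -> C3/C4 P8 similar
  -> R4 @ bar 3 tick 0 v(0, 2): D3/C4 m7 untreated
  -> R2 @ bar 4 tick 0 v(0, 2): D3/C4 m7 -> E3/E4 P8 similar
  -> R1 @ bar 5 tick 0 v(0, 2): E3/E4 P8 -> F3/F4 P8 similar
  -> R1 @ bar 6 tick 0 v(0, 2): F3/F4 P8 -> B2/B3 P8 similar
  -> R7 @ bar 6 tick 0 v(0,): F3->B2 leap 6st
  -> R7 @ bar 6 tick 0 v(2,): F4->B3 leap 6st
  -> R8 @ bar 6 tick 0 v(0, 2): penult P8 not 3rd/6th
  -> R2 @ bar 7 tick 0 v(0, 1): B2/G3 m6 -> C3/C4 P8 similar
  -> R6 @ bar 7 tick 3 v(0, 2): closes on M3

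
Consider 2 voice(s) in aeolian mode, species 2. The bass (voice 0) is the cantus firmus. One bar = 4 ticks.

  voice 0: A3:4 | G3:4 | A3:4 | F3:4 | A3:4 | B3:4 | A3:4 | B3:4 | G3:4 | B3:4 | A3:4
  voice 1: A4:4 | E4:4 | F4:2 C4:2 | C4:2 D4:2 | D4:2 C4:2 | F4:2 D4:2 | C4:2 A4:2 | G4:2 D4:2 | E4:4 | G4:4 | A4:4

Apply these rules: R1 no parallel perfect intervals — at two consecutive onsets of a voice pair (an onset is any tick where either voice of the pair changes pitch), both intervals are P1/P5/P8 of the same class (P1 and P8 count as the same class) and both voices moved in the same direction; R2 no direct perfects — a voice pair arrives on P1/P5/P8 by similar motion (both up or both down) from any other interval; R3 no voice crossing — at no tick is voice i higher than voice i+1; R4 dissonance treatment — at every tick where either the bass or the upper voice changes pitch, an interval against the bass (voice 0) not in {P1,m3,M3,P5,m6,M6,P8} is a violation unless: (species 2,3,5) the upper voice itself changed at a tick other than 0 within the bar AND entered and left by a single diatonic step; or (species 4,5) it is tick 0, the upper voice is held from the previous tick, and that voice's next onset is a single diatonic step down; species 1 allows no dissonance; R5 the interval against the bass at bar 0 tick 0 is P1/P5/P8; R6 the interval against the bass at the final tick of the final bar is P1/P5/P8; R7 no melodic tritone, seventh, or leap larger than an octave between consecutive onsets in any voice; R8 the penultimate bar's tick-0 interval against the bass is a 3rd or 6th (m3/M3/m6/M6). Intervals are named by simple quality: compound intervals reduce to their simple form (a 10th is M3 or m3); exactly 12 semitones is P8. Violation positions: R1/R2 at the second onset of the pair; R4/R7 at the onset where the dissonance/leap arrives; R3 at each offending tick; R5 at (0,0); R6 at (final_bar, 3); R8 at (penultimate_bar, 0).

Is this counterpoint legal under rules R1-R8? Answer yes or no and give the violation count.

bar 0: v0=A3 v1=A4 (P8)
bar 1: v0=G3 v1=E4 (M6)
bar 2: v0=A3 v1=F4 (m6)
bar 3: v0=F3 v1=C4 (P5)
bar 4: v0=A3 v1=D4 (P4)
bar 5: v0=B3 v1=F4 (TT)
bar 6: v0=A3 v1=C4 (m3)
bar 7: v0=B3 v1=G4 (m6)
bar 8: v0=G3 v1=E4 (M6)
bar 9: v0=B3 v1=G4 (m6)
bar 10: v0=A3 v1=A4 (P8)
  R4 @ bar4.0: A3/D4 P4 untreated
  R4 @ bar5.0: B3/F4 TT untreated

No (2 violations)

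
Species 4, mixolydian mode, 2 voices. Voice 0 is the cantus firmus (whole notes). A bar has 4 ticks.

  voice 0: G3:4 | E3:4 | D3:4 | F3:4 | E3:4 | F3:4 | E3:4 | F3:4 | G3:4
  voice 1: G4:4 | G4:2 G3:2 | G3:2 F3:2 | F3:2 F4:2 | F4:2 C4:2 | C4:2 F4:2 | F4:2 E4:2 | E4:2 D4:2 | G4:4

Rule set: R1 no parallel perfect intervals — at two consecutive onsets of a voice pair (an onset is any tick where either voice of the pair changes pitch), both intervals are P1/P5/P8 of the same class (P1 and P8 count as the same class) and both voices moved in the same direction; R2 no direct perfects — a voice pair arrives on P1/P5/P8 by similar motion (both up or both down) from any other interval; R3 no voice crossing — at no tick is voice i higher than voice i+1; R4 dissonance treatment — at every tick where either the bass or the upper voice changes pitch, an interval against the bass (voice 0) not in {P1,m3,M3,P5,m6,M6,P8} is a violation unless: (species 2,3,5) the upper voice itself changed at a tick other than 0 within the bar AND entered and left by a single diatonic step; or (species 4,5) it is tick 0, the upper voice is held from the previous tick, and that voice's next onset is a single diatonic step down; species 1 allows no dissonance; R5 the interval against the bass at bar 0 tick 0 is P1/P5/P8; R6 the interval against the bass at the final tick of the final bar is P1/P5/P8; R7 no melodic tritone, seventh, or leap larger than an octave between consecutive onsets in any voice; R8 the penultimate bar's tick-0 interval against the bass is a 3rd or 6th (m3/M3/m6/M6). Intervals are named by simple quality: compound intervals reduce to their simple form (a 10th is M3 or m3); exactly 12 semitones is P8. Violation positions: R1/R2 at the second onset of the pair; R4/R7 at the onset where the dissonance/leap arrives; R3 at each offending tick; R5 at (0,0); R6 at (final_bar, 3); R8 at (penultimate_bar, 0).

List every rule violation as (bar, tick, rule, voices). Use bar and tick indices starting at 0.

bar 0: v0=G3 v1=G4 downbeat P8
bar 1: v0=E3 v1=G4 downbeat m3
bar 2: v0=D3 v1=G3 downbeat P4
bar 3: v0=F3 v1=F3 downbeat P1
bar 4: v0=E3 v1=F4 downbeat m2
bar 5: v0=F3 v1=C4 downbeat P5
bar 6: v0=E3 v1=F4 downbeat m2
bar 7: v0=F3 v1=E4 downbeat M7
bar 8: v0=G3 v1=G4 downbeat P8
  -> R4 @ bar 4 tick 0 v(0, 1): E3/F4 m2 untreated
  -> R8 @ bar 7 tick 0 v(0, 1): penult M7 not 3rd/6th
  -> R2 @ bar 8 tick 0 v(0, 1): F3/D4 M6 -> G3/G4 P8 similar

(4, 0, R4, (0, 1))
(7, 0, R8, (0, 1))
(8, 0, R2, (0, 1))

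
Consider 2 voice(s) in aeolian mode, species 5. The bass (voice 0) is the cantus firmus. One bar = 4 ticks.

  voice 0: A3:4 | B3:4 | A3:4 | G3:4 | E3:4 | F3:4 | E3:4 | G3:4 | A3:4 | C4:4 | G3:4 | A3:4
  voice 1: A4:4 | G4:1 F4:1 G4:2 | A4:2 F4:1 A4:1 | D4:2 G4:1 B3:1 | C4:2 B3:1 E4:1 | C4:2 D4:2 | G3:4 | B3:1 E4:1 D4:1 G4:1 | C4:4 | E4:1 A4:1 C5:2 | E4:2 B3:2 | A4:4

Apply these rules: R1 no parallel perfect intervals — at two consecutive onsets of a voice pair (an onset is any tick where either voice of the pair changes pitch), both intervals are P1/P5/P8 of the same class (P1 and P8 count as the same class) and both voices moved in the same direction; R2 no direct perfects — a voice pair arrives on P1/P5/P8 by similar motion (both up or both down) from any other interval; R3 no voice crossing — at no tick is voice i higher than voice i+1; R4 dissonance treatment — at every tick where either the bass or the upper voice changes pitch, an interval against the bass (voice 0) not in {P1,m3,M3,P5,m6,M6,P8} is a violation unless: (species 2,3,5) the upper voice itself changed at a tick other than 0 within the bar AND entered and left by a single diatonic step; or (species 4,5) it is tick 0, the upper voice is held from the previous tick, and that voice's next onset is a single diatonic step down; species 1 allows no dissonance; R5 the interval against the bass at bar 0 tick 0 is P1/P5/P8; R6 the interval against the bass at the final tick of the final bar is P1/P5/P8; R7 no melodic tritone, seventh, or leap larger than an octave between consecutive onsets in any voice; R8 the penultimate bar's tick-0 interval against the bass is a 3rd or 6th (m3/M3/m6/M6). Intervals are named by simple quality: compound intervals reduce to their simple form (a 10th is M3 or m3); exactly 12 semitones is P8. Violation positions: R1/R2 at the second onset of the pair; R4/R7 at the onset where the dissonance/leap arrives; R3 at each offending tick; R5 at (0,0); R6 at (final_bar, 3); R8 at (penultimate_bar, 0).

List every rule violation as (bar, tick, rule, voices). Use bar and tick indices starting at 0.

bar 0: v0=A3 v1=A4 downbeat P8
bar 1: v0=B3 v1=G4 downbeat m6
bar 2: v0=A3 v1=A4 downbeat P8
bar 3: v0=G3 v1=D4 downbeat P5
bar 4: v0=E3 v1=C4 downbeat m6
bar 5: v0=F3 v1=C4 downbeat P5
bar 6: v0=E3 v1=G3 downbeat m3
bar 7: v0=G3 v1=B3 downbeat M3
bar 8: v0=A3 v1=C4 downbeat m3
bar 9: v0=C4 v1=E4 downbeat M3
bar 10: v0=G3 v1=E4 downbeat M6
bar 11: v0=A3 v1=A4 downbeat P8
  -> R2 @ bar 3 tick 0 v(0, 1): A3/A4 P8 -> G3/D4 P5 similar
  -> R2 @ bar 11 tick 0 v(0, 1): G3/B3 M3 -> A3/A4 P8 similar
  -> R7 @ bar 11 tick 0 v(1,): B3->A4 leap 10st

(3, 0, R2, (0, 1))
(11, 0, R2, (0, 1))
(11, 0, R7, (1,))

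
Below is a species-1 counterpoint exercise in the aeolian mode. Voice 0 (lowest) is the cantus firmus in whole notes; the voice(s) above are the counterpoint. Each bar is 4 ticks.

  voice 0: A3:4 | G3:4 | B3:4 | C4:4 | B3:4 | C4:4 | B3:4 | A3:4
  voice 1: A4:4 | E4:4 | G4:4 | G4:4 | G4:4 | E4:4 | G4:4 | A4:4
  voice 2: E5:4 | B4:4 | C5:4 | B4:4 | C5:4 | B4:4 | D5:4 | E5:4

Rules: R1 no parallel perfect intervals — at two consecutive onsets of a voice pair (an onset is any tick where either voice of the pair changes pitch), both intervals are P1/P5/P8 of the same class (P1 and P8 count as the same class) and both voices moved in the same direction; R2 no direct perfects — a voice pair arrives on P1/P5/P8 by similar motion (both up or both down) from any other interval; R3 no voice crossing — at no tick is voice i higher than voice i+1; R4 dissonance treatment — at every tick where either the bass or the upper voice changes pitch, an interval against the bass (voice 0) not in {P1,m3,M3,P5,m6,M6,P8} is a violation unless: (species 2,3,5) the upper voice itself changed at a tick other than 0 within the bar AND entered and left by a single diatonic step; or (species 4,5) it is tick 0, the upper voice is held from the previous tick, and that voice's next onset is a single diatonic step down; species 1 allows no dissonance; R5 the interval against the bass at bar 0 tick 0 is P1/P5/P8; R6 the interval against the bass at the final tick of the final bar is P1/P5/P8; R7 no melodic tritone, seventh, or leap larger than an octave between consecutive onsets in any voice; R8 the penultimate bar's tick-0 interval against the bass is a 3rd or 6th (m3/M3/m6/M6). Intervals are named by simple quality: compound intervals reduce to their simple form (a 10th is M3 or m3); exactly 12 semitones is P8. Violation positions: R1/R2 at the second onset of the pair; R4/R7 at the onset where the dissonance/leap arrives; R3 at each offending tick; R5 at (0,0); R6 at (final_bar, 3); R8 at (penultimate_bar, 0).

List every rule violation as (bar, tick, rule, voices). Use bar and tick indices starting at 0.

(1, 0, R1, (1, 2))
(2, 0, R4, (0, 2))
(3, 0, R4, (0, 2))
(4, 0, R4, (0, 2))
(5, 0, R2, (1, 2))
(5, 0, R4, (0, 2))
(6, 0, R1, (1, 2))
(7, 0, R1, (1, 2))

bar 0: v0=A3 v1=A4 v2=E5 downbeat P5
bar 1: v0=G3 v1=E4 v2=B4 downbeat M3
bar 2: v0=B3 v1=G4 v2=C5 downbeat m2
bar 3: v0=C4 v1=G4 v2=B4 downbeat M7
bar 4: v0=B3 v1=G4 v2=C5 downbeat m2
bar 5: v0=C4 v1=E4 v2=B4 downbeat M7
bar 6: v0=B3 v1=G4 v2=D5 downbeat m3
bar 7: v0=A3 v1=A4 v2=E5 downbeat P5
  -> R1 @ bar 1 tick 0 v(1, 2): A4/E5 P5 -> E4/B4 P5 similar
  -> R4 @ bar 2 tick 0 v(0, 2): B3/C5 m2 untreated
  -> R4 @ bar 3 tick 0 v(0, 2): C4/B4 M7 untreated
  -> R4 @ bar 4 tick 0 v(0, 2): B3/C5 m2 untreated
  -> R2 @ bar 5 tick 0 v(1, 2): G4/C5 P4 -> E4/B4 P5 similar
  -> R4 @ bar 5 tick 0 v(0, 2): C4/B4 M7 untreated
  -> R1 @ bar 6 tick 0 v(1, 2): E4/B4 P5 -> G4/D5 P5 similar
  -> R1 @ bar 7 tick 0 v(1, 2): G4/D5 P5 -> A4/E5 P5 similar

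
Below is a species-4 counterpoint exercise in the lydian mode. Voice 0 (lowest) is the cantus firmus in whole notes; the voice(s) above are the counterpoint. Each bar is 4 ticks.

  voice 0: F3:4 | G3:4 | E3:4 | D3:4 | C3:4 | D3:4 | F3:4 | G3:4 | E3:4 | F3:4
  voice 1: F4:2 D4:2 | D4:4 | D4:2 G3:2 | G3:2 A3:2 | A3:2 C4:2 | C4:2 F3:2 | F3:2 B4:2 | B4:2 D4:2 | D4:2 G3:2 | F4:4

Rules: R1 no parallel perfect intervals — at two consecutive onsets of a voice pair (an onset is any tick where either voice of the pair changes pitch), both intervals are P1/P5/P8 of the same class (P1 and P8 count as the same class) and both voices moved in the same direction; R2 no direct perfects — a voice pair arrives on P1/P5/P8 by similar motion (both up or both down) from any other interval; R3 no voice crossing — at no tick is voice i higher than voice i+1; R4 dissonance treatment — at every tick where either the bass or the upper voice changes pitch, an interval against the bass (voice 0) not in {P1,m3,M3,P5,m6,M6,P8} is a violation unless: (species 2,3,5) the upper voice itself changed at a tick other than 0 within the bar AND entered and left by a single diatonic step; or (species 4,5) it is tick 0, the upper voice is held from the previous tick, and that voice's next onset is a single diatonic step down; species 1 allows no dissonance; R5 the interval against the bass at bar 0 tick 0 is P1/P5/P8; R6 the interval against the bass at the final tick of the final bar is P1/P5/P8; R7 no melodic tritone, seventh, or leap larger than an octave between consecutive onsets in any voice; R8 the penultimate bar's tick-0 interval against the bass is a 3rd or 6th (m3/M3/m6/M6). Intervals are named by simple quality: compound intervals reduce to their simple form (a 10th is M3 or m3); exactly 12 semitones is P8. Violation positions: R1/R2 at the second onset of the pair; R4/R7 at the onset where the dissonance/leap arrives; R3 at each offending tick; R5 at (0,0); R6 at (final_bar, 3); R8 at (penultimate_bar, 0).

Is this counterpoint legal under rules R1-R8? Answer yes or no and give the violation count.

No (9 violations)

bar 0: v0=F3 v1=F4 (P8)
bar 1: v0=G3 v1=D4 (P5)
bar 2: v0=E3 v1=D4 (m7)
bar 3: v0=D3 v1=G3 (P4)
bar 4: v0=C3 v1=A3 (M6)
bar 5: v0=D3 v1=C4 (m7)
bar 6: v0=F3 v1=F3 (P1)
bar 7: v0=G3 v1=B4 (M3)
bar 8: v0=E3 v1=D4 (m7)
bar 9: v0=F3 v1=F4 (P8)
  R4 @ bar2.0: E3/D4 m7 untreated
  R4 @ bar3.0: D3/G3 P4 untreated
  R4 @ bar5.0: D3/C4 m7 untreated
  R4 @ bar6.2: F3/B4 TT untreated
  R7 @ bar6.2: F3->B4 leap 18st
  R4 @ bar8.0: E3/D4 m7 untreated
  R8 @ bar8.0: penult m7 not 3rd/6th
  R2 @ bar9.0: E3/G3 m3 -> F3/F4 P8 similar
  R7 @ bar9.0: G3->F4 leap 10st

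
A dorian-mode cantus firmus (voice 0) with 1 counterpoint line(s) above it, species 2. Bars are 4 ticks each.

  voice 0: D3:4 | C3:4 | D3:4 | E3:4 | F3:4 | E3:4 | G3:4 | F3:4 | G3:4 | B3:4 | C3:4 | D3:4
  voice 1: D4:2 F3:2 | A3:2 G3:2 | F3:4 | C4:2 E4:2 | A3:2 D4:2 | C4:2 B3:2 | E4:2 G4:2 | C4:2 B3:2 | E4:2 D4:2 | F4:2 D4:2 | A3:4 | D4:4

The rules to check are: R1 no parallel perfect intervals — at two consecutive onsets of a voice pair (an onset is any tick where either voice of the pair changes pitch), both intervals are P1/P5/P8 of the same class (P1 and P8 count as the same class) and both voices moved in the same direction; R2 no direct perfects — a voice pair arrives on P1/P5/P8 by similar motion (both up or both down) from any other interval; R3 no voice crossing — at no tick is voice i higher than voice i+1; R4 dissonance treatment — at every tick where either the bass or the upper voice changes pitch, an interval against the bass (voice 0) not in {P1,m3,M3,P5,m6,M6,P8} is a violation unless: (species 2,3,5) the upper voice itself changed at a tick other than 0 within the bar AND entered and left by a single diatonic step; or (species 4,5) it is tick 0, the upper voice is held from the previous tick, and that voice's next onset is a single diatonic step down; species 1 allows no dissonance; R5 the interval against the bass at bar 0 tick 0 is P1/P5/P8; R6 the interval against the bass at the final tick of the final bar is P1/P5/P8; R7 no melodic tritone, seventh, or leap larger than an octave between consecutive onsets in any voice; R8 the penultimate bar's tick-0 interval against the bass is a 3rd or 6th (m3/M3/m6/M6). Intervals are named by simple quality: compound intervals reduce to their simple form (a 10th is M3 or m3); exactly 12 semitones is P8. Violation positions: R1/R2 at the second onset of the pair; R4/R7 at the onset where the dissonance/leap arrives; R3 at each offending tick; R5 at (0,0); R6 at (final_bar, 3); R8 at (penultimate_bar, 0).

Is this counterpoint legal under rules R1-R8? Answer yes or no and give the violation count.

No (5 violations)

bar 0: v0=D3 v1=D4 (P8)
bar 1: v0=C3 v1=A3 (M6)
bar 2: v0=D3 v1=F3 (m3)
bar 3: v0=E3 v1=C4 (m6)
bar 4: v0=F3 v1=A3 (M3)
bar 5: v0=E3 v1=C4 (m6)
bar 6: v0=G3 v1=E4 (M6)
bar 7: v0=F3 v1=C4 (P5)
bar 8: v0=G3 v1=E4 (M6)
bar 9: v0=B3 v1=F4 (TT)
bar 10: v0=C3 v1=A3 (M6)
bar 11: v0=D3 v1=D4 (P8)
  R2 @ bar7.0: G3/G4 P8 -> F3/C4 P5 similar
  R4 @ bar7.2: F3/B3 TT untreated
  R4 @ bar9.0: B3/F4 TT untreated
  R7 @ bar10.0: B3->C3 leap 11st
  R2 @ bar11.0: C3/A3 M6 -> D3/D4 P8 similar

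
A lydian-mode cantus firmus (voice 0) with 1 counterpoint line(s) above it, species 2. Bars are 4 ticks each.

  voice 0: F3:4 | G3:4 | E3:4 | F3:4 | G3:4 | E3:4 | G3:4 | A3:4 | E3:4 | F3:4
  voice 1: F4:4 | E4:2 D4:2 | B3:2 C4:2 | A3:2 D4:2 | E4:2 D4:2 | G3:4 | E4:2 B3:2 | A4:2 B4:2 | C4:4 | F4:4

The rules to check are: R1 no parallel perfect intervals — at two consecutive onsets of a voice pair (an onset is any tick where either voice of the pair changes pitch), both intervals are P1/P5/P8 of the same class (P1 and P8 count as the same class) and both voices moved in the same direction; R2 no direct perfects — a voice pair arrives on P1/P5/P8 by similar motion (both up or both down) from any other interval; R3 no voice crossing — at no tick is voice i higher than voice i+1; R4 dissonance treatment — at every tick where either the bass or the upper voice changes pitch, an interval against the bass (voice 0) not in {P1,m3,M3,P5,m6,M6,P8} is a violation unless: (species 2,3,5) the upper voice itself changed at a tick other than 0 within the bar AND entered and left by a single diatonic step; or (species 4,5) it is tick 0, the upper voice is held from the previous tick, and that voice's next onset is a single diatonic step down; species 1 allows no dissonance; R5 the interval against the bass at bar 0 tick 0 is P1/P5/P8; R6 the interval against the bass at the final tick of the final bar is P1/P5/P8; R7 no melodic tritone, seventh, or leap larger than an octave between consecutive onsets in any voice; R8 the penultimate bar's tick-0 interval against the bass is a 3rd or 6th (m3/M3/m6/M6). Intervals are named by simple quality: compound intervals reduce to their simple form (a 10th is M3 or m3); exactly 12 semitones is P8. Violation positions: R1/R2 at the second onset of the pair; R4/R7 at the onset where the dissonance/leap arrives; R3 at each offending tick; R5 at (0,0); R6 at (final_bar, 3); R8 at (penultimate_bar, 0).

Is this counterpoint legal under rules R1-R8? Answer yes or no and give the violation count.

No (6 violations)

bar 0: v0=F3 v1=F4 (P8)
bar 1: v0=G3 v1=E4 (M6)
bar 2: v0=E3 v1=B3 (P5)
bar 3: v0=F3 v1=A3 (M3)
bar 4: v0=G3 v1=E4 (M6)
bar 5: v0=E3 v1=G3 (m3)
bar 6: v0=G3 v1=E4 (M6)
bar 7: v0=A3 v1=A4 (P8)
bar 8: v0=E3 v1=C4 (m6)
bar 9: v0=F3 v1=F4 (P8)
  R1 @ bar2.0: G3/D4 P5 -> E3/B3 P5 similar
  R2 @ bar7.0: G3/B3 M3 -> A3/A4 P8 similar
  R7 @ bar7.0: B3->A4 leap 10st
  R4 @ bar7.2: A3/B4 M2 untreated
  R7 @ bar8.0: B4->C4 leap 11st
  R2 @ bar9.0: E3/C4 m6 -> F3/F4 P8 similar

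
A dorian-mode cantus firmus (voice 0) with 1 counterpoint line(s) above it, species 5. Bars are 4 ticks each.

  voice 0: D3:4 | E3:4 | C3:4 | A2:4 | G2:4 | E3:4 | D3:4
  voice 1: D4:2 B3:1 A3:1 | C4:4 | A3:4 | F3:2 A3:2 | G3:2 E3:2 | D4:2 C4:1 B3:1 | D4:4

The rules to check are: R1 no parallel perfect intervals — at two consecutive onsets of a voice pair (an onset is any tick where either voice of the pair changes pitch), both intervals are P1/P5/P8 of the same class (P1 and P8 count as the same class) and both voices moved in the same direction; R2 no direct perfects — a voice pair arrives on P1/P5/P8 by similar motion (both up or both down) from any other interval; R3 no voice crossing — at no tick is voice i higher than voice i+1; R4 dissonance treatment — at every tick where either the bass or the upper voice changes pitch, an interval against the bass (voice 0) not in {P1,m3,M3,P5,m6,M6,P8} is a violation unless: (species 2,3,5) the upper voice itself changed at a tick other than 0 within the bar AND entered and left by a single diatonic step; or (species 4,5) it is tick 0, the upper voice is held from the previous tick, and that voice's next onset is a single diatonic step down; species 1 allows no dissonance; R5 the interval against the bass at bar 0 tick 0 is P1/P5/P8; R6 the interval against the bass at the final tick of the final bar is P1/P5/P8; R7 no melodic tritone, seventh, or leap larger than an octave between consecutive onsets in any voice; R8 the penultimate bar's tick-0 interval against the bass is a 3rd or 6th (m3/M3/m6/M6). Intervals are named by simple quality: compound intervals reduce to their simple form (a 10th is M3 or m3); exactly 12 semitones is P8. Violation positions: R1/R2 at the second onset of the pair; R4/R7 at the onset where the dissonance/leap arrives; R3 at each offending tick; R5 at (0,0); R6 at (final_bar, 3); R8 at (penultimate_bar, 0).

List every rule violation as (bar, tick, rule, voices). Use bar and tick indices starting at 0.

(4, 0, R1, (0, 1))
(5, 0, R4, (0, 1))
(5, 0, R7, (1,))
(5, 0, R8, (0, 1))

bar 0: v0=D3 v1=D4 downbeat P8
bar 1: v0=E3 v1=C4 downbeat m6
bar 2: v0=C3 v1=A3 downbeat M6
bar 3: v0=A2 v1=F3 downbeat m6
bar 4: v0=G2 v1=G3 downbeat P8
bar 5: v0=E3 v1=D4 downbeat m7
bar 6: v0=D3 v1=D4 downbeat P8
  -> R1 @ bar 4 tick 0 v(0, 1): A2/A3 P8 -> G2/G3 P8 similar
  -> R4 @ bar 5 tick 0 v(0, 1): E3/D4 m7 untreated
  -> R7 @ bar 5 tick 0 v(1,): E3->D4 leap 10st
  -> R8 @ bar 5 tick 0 v(0, 1): penult m7 not 3rd/6th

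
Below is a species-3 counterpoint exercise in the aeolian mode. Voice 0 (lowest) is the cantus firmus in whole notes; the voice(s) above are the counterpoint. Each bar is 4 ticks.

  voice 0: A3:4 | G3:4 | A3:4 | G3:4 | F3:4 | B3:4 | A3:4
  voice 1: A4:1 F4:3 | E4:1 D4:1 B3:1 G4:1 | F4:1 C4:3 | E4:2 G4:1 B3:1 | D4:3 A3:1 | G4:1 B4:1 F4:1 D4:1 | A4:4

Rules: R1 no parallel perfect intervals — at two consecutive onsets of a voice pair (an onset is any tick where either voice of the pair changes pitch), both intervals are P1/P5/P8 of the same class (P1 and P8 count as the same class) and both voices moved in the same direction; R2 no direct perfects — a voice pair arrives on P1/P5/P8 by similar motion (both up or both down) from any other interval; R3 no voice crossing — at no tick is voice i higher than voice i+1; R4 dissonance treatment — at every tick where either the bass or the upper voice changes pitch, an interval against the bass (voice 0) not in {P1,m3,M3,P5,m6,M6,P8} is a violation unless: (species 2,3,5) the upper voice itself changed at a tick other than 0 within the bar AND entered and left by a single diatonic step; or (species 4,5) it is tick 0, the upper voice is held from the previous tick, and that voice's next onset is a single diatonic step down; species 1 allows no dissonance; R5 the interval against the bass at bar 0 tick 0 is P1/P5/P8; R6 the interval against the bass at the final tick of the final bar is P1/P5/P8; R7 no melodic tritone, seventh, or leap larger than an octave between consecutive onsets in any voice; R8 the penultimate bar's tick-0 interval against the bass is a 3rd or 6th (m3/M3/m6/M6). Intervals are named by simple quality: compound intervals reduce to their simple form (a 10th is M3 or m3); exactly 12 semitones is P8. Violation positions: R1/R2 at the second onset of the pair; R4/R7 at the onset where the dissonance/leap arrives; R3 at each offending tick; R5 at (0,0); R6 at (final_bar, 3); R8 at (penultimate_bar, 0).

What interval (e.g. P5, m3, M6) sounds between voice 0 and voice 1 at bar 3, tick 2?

P8

voice 0=G3 voice 1=G4 -> P8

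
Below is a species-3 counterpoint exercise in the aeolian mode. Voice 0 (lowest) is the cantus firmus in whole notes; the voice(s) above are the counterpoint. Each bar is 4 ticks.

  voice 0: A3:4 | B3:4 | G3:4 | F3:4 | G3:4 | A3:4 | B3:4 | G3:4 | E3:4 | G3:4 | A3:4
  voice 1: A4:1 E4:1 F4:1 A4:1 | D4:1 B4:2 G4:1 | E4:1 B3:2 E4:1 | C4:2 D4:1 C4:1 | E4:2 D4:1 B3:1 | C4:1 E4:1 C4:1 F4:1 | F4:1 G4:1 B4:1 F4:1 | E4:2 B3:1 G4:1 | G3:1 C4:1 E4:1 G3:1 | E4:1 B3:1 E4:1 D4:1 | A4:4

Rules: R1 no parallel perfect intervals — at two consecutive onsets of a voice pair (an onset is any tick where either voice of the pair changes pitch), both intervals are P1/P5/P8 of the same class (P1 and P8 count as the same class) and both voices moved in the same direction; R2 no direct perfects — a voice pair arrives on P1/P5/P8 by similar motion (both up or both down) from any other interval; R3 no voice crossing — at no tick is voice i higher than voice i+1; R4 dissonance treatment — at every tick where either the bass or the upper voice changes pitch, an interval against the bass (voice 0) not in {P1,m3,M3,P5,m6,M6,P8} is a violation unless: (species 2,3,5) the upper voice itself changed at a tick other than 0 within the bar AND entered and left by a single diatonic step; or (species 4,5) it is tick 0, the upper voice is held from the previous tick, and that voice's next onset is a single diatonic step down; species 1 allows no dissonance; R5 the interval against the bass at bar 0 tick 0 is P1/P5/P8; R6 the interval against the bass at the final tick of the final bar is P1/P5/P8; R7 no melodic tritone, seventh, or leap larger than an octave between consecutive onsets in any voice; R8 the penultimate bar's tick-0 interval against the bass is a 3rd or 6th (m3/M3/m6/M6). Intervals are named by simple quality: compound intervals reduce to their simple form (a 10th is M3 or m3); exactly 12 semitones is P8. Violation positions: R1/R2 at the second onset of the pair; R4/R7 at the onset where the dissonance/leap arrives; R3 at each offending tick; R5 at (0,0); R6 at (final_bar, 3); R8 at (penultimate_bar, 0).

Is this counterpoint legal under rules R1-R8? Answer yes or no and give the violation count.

bar 0: v0=A3 v1=A4 (P8)
bar 1: v0=B3 v1=D4 (m3)
bar 2: v0=G3 v1=E4 (M6)
bar 3: v0=F3 v1=C4 (P5)
bar 4: v0=G3 v1=E4 (M6)
bar 5: v0=A3 v1=C4 (m3)
bar 6: v0=B3 v1=F4 (TT)
bar 7: v0=G3 v1=E4 (M6)
bar 8: v0=E3 v1=G3 (m3)
bar 9: v0=G3 v1=E4 (M6)
bar 10: v0=A3 v1=A4 (P8)
  R2 @ bar3.0: G3/E4 M6 -> F3/C4 P5 similar
  R4 @ bar6.0: B3/F4 TT untreated
  R4 @ bar6.3: B3/F4 TT untreated
  R7 @ bar6.3: B4->F4 leap 6st
  R2 @ bar10.0: G3/D4 P5 -> A3/A4 P8 similar

No (5 violations)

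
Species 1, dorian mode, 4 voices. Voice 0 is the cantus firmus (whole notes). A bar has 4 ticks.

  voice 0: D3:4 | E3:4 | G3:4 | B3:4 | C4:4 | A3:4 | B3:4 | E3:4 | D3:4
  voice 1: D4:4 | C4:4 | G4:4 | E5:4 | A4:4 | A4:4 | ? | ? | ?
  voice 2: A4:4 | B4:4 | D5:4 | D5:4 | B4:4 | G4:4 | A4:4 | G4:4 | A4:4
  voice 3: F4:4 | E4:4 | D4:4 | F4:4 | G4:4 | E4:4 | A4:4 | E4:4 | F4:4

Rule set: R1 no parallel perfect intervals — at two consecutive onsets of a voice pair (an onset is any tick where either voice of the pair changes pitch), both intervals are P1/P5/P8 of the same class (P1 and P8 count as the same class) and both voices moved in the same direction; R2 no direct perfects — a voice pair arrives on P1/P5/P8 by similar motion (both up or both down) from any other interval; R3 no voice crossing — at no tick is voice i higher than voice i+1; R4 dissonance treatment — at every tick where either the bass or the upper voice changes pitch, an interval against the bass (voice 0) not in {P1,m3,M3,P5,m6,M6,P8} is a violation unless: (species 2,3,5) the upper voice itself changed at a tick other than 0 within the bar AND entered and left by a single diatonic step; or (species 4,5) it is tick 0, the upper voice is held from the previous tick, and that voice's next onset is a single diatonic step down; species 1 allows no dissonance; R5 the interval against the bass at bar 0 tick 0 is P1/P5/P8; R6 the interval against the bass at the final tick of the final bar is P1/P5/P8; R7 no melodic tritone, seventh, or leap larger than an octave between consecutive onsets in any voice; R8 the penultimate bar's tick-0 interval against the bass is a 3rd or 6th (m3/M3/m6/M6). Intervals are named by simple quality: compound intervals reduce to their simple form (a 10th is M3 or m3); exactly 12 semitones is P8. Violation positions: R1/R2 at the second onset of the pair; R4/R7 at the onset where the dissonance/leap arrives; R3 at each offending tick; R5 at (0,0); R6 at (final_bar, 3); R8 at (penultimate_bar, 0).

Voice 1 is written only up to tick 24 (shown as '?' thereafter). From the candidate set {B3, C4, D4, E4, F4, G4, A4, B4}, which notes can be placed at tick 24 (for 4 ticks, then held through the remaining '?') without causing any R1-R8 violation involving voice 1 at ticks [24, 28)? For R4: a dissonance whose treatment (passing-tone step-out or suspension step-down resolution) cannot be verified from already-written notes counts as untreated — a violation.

{D4, G4}

B3: violates R7
C4: violates R4
D4: legal
E4: violates R4
F4: violates R4
G4: legal
A4: violates R4
B4: violates R1,R3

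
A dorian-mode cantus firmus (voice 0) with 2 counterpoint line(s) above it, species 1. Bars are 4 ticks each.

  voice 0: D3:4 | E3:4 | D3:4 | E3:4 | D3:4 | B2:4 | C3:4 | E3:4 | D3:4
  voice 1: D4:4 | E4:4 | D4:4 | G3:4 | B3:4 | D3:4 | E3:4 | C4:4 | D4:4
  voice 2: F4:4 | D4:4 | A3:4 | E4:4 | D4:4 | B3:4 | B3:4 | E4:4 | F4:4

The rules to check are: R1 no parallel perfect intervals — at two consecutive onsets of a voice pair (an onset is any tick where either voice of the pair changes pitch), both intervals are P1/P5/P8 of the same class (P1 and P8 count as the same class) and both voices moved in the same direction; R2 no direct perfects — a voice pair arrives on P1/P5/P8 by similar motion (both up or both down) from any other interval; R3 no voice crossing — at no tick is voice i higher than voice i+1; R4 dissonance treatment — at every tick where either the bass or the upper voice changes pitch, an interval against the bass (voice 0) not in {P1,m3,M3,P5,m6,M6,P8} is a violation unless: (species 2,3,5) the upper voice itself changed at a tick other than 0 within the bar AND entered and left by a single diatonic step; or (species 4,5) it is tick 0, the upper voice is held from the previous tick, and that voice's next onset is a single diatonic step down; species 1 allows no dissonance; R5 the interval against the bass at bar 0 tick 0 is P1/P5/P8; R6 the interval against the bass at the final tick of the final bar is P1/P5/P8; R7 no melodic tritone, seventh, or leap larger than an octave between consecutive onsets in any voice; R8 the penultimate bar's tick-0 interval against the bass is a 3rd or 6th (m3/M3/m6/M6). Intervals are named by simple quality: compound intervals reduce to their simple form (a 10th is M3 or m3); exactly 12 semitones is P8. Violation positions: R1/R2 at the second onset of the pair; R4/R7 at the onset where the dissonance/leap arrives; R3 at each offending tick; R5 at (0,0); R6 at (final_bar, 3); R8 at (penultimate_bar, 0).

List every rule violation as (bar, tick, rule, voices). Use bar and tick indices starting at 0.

bar 0: v0=D3 v1=D4 v2=F4 downbeat m3
bar 1: v0=E3 v1=E4 v2=D4 downbeat m7
bar 2: v0=D3 v1=D4 v2=A3 downbeat P5
bar 3: v0=E3 v1=G3 v2=E4 downbeat P8
bar 4: v0=D3 v1=B3 v2=D4 downbeat P8
bar 5: v0=B2 v1=D3 v2=B3 downbeat P8
bar 6: v0=C3 v1=E3 v2=B3 downbeat M7
bar 7: v0=E3 v1=C4 v2=E4 downbeat P8
bar 8: v0=D3 v1=D4 v2=F4 downbeat m3
  -> R5 @ bar 0 tick 0 v(0, 2): opens on m3
  -> R1 @ bar 1 tick 0 v(0, 1): D3/D4 P8 -> E3/E4 P8 similar
  -> R3 @ bar 1 tick 0 v(1, 2): E4 above D4
  -> R4 @ bar 1 tick 0 v(0, 2): E3/D4 m7 untreated
  -> R3 @ bar 1 tick 1 v(1, 2): E4 above D4
  -> R3 @ bar 1 tick 2 v(1, 2): E4 above D4
  -> R3 @ bar 1 tick 3 v(1, 2): E4 above D4
  -> R1 @ bar 2 tick 0 v(0, 1): E3/E4 P8 -> D3/D4 P8 similar
  -> R2 @ bar 2 tick 0 v(0, 2): E3/D4 m7 -> D3/A3 P5 similar
  -> R3 @ bar 2 tick 0 v(1, 2): D4 above A3
  -> R3 @ bar 2 tick 1 v(1, 2): D4 above A3
  -> R3 @ bar 2 tick 2 v(1, 2): D4 above A3
  -> R3 @ bar 2 tick 3 v(1, 2): D4 above A3
  -> R2 @ bar 3 tick 0 v(0, 2): D3/A3 P5 -> E3/E4 P8 similar
  -> R1 @ bar 4 tick 0 v(0, 2): E3/E4 P8 -> D3/D4 P8 similar
  -> R1 @ bar 5 tick 0 v(0, 2): D3/D4 P8 -> B2/B3 P8 similar
  -> R4 @ bar 6 tick 0 v(0, 2): C3/B3 M7 untreated
  -> R2 @ bar 7 tick 0 v(0, 2): C3/B3 M7 -> E3/E4 P8 similar
  -> R8 @ bar 7 tick 0 v(0, 2): penult P8 not 3rd/6th
  -> R6 @ bar 8 tick 3 v(0, 2): closes on m3

(0, 0, R5, (0, 2))
(1, 0, R1, (0, 1))
(1, 0, R3, (1, 2))
(1, 0, R4, (0, 2))
(1, 1, R3, (1, 2))
(1, 2, R3, (1, 2))
(1, 3, R3, (1, 2))
(2, 0, R1, (0, 1))
(2, 0, R2, (0, 2))
(2, 0, R3, (1, 2))
(2, 1, R3, (1, 2))
(2, 2, R3, (1, 2))
(2, 3, R3, (1, 2))
(3, 0, R2, (0, 2))
(4, 0, R1, (0, 2))
(5, 0, R1, (0, 2))
(6, 0, R4, (0, 2))
(7, 0, R2, (0, 2))
(7, 0, R8, (0, 2))
(8, 3, R6, (0, 2))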